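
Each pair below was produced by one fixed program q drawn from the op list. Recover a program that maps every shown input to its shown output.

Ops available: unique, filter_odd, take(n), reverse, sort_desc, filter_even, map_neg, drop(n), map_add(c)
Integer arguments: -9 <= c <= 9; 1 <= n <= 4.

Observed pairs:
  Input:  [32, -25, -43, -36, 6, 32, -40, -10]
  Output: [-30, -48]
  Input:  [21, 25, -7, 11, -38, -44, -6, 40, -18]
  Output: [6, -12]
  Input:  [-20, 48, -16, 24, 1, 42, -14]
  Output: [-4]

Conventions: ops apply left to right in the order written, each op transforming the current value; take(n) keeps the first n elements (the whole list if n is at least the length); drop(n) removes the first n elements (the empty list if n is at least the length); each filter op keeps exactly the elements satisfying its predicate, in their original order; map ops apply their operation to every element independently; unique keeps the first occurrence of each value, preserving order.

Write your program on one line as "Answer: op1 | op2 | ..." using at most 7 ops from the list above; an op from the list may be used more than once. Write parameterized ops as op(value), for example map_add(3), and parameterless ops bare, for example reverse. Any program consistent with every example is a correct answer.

reverse | filter_odd | take(2) | sort_desc | map_add(-9) | map_add(4)

Check, running the answer program on each example:
  [32, -25, -43, -36, 6, 32, -40, -10] -> [-10, -40, 32, 6, -36, -43, -25, 32] -> [-43, -25] -> [-43, -25] -> [-25, -43] -> [-34, -52] -> [-30, -48]
  [21, 25, -7, 11, -38, -44, -6, 40, -18] -> [-18, 40, -6, -44, -38, 11, -7, 25, 21] -> [11, -7, 25, 21] -> [11, -7] -> [11, -7] -> [2, -16] -> [6, -12]
  [-20, 48, -16, 24, 1, 42, -14] -> [-14, 42, 1, 24, -16, 48, -20] -> [1] -> [1] -> [1] -> [-8] -> [-4]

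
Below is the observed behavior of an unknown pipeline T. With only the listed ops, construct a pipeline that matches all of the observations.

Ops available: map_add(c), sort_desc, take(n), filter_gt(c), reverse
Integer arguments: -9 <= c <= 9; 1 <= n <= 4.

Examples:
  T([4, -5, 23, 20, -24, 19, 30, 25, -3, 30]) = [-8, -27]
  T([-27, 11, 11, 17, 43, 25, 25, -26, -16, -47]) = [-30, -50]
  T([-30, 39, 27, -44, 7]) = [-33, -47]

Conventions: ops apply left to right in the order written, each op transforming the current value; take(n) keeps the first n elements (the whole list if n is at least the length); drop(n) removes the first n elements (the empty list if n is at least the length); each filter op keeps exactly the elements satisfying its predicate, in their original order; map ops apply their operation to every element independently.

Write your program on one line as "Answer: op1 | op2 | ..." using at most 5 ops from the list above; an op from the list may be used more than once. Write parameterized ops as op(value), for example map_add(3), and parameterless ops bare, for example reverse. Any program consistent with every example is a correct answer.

sort_desc | map_add(-3) | reverse | take(2) | reverse

Check, running the answer program on each example:
  [4, -5, 23, 20, -24, 19, 30, 25, -3, 30] -> [30, 30, 25, 23, 20, 19, 4, -3, -5, -24] -> [27, 27, 22, 20, 17, 16, 1, -6, -8, -27] -> [-27, -8, -6, 1, 16, 17, 20, 22, 27, 27] -> [-27, -8] -> [-8, -27]
  [-27, 11, 11, 17, 43, 25, 25, -26, -16, -47] -> [43, 25, 25, 17, 11, 11, -16, -26, -27, -47] -> [40, 22, 22, 14, 8, 8, -19, -29, -30, -50] -> [-50, -30, -29, -19, 8, 8, 14, 22, 22, 40] -> [-50, -30] -> [-30, -50]
  [-30, 39, 27, -44, 7] -> [39, 27, 7, -30, -44] -> [36, 24, 4, -33, -47] -> [-47, -33, 4, 24, 36] -> [-47, -33] -> [-33, -47]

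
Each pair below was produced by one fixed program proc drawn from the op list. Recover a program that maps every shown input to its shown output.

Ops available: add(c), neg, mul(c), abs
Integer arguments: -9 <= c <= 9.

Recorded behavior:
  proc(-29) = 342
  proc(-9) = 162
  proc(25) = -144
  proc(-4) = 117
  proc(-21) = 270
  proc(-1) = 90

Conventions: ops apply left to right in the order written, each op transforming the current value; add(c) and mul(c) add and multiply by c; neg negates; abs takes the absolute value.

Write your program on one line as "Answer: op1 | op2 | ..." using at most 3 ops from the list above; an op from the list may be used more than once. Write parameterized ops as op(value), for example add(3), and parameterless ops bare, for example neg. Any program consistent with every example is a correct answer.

add(-9) | mul(9) | neg

Check, running the answer program on each example:
  -29 -> -38 -> -342 -> 342
  -9 -> -18 -> -162 -> 162
  25 -> 16 -> 144 -> -144
  -4 -> -13 -> -117 -> 117
  -21 -> -30 -> -270 -> 270
  -1 -> -10 -> -90 -> 90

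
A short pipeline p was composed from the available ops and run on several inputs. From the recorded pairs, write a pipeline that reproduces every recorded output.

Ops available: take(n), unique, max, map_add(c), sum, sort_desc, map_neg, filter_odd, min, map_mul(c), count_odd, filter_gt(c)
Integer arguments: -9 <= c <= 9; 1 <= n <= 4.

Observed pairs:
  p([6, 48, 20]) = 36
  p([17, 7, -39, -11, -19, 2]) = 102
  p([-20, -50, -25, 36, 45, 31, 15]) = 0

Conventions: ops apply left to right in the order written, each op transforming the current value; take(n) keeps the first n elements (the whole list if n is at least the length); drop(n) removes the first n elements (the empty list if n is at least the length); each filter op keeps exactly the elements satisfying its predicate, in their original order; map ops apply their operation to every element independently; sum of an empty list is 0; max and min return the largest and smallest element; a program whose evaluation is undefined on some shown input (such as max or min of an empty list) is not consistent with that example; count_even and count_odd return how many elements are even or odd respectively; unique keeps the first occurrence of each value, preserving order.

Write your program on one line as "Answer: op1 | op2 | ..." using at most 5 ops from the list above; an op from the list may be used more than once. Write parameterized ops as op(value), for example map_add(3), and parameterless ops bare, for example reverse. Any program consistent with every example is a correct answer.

take(1) | map_mul(6) | filter_gt(2) | sum

Check, running the answer program on each example:
  [6, 48, 20] -> [6] -> [36] -> [36] -> 36
  [17, 7, -39, -11, -19, 2] -> [17] -> [102] -> [102] -> 102
  [-20, -50, -25, 36, 45, 31, 15] -> [-20] -> [-120] -> [] -> 0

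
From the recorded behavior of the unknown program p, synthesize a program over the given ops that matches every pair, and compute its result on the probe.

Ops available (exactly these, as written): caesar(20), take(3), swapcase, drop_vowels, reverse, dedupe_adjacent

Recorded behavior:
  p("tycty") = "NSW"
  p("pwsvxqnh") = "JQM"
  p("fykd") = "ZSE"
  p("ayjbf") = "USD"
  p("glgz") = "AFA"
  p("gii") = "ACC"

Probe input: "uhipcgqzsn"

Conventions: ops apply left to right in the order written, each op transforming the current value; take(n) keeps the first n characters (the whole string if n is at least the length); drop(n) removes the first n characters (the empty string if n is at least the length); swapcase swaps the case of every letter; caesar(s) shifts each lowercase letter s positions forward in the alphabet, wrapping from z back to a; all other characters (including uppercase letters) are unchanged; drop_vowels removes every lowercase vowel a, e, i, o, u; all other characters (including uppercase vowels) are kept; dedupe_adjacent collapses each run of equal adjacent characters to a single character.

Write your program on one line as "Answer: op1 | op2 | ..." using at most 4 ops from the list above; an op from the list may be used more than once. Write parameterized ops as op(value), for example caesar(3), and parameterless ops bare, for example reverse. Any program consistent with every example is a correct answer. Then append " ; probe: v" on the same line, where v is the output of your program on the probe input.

caesar(20) | swapcase | take(3) ; probe: "OBC"

Check, running the answer program on each example:
  "tycty" -> "nswns" -> "NSWNS" -> "NSW"
  "pwsvxqnh" -> "jqmprkhb" -> "JQMPRKHB" -> "JQM"
  "fykd" -> "zsex" -> "ZSEX" -> "ZSE"
  "ayjbf" -> "usdvz" -> "USDVZ" -> "USD"
  "glgz" -> "afat" -> "AFAT" -> "AFA"
  "gii" -> "acc" -> "ACC" -> "ACC"
  probe: "uhipcgqzsn" -> "obcjwaktmh" -> "OBCJWAKTMH" -> "OBC"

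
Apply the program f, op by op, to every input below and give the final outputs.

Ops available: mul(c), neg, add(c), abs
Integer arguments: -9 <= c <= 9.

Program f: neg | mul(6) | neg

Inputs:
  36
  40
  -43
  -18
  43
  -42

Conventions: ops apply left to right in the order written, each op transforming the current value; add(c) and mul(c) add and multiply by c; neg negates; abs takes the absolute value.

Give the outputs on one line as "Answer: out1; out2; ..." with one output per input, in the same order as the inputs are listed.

Execution, op by op:
  36 -> -36 -> -216 -> 216
  40 -> -40 -> -240 -> 240
  -43 -> 43 -> 258 -> -258
  -18 -> 18 -> 108 -> -108
  43 -> -43 -> -258 -> 258
  -42 -> 42 -> 252 -> -252

216; 240; -258; -108; 258; -252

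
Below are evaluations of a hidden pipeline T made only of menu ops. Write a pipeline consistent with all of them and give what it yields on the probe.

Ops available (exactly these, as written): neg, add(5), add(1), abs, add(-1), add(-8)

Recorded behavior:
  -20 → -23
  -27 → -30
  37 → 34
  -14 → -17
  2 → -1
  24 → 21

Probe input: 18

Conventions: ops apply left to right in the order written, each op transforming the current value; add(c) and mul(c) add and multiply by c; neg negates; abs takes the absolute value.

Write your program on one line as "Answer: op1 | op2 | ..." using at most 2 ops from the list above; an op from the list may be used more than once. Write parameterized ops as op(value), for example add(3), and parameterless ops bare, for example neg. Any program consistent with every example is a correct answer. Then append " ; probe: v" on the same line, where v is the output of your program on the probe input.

add(5) | add(-8) ; probe: 15

Check, running the answer program on each example:
  -20 -> -15 -> -23
  -27 -> -22 -> -30
  37 -> 42 -> 34
  -14 -> -9 -> -17
  2 -> 7 -> -1
  24 -> 29 -> 21
  probe: 18 -> 23 -> 15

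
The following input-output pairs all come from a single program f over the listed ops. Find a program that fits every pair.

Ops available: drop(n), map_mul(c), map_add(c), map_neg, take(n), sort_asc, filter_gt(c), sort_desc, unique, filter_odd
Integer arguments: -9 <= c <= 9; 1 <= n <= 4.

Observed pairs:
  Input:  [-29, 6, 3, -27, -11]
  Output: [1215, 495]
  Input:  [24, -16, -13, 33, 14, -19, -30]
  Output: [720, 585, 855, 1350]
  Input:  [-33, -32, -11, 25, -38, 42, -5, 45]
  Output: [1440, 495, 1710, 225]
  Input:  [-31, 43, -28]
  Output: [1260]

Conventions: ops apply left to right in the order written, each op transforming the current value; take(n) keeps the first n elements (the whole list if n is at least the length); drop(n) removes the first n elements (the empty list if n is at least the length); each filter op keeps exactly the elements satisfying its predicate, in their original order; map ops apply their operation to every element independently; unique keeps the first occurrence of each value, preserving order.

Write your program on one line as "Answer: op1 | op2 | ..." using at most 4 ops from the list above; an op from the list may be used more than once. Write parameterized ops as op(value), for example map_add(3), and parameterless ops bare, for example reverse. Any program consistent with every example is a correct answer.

drop(1) | map_mul(-5) | map_mul(9) | filter_gt(-7)

Check, running the answer program on each example:
  [-29, 6, 3, -27, -11] -> [6, 3, -27, -11] -> [-30, -15, 135, 55] -> [-270, -135, 1215, 495] -> [1215, 495]
  [24, -16, -13, 33, 14, -19, -30] -> [-16, -13, 33, 14, -19, -30] -> [80, 65, -165, -70, 95, 150] -> [720, 585, -1485, -630, 855, 1350] -> [720, 585, 855, 1350]
  [-33, -32, -11, 25, -38, 42, -5, 45] -> [-32, -11, 25, -38, 42, -5, 45] -> [160, 55, -125, 190, -210, 25, -225] -> [1440, 495, -1125, 1710, -1890, 225, -2025] -> [1440, 495, 1710, 225]
  [-31, 43, -28] -> [43, -28] -> [-215, 140] -> [-1935, 1260] -> [1260]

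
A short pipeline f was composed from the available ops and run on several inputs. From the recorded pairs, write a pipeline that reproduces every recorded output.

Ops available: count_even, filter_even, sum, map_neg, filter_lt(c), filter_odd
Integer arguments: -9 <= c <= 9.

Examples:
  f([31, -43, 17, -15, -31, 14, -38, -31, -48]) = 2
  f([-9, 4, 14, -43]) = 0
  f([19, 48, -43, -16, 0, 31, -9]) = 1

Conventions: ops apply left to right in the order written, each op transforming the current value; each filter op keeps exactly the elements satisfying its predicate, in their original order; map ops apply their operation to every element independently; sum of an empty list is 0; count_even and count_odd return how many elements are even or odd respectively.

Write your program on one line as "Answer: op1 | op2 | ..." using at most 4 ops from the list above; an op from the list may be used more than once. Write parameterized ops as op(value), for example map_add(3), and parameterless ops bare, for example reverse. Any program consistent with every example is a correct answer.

filter_lt(7) | filter_lt(-1) | count_even

Check, running the answer program on each example:
  [31, -43, 17, -15, -31, 14, -38, -31, -48] -> [-43, -15, -31, -38, -31, -48] -> [-43, -15, -31, -38, -31, -48] -> 2
  [-9, 4, 14, -43] -> [-9, 4, -43] -> [-9, -43] -> 0
  [19, 48, -43, -16, 0, 31, -9] -> [-43, -16, 0, -9] -> [-43, -16, -9] -> 1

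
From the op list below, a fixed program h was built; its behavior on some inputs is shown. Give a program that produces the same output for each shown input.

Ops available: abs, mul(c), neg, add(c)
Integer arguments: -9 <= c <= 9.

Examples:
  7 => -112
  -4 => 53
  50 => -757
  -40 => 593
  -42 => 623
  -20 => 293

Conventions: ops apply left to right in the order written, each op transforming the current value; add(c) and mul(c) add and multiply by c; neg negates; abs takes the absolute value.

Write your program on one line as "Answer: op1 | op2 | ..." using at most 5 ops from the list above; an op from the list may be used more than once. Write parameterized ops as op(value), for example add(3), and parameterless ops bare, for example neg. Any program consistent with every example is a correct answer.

add(1) | mul(-3) | mul(5) | add(8)

Check, running the answer program on each example:
  7 -> 8 -> -24 -> -120 -> -112
  -4 -> -3 -> 9 -> 45 -> 53
  50 -> 51 -> -153 -> -765 -> -757
  -40 -> -39 -> 117 -> 585 -> 593
  -42 -> -41 -> 123 -> 615 -> 623
  -20 -> -19 -> 57 -> 285 -> 293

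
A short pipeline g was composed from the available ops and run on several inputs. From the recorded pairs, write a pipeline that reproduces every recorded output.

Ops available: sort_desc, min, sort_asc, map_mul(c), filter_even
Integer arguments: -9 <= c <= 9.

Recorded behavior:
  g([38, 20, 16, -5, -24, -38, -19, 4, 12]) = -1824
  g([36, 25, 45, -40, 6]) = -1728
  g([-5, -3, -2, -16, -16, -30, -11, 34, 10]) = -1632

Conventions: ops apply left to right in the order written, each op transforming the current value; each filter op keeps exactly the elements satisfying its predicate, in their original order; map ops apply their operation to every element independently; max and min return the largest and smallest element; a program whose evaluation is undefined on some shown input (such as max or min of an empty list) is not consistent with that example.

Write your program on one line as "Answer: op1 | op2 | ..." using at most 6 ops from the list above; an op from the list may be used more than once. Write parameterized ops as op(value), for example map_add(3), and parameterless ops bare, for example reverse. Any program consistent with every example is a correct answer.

filter_even | sort_asc | map_mul(6) | map_mul(-8) | min

Check, running the answer program on each example:
  [38, 20, 16, -5, -24, -38, -19, 4, 12] -> [38, 20, 16, -24, -38, 4, 12] -> [-38, -24, 4, 12, 16, 20, 38] -> [-228, -144, 24, 72, 96, 120, 228] -> [1824, 1152, -192, -576, -768, -960, -1824] -> -1824
  [36, 25, 45, -40, 6] -> [36, -40, 6] -> [-40, 6, 36] -> [-240, 36, 216] -> [1920, -288, -1728] -> -1728
  [-5, -3, -2, -16, -16, -30, -11, 34, 10] -> [-2, -16, -16, -30, 34, 10] -> [-30, -16, -16, -2, 10, 34] -> [-180, -96, -96, -12, 60, 204] -> [1440, 768, 768, 96, -480, -1632] -> -1632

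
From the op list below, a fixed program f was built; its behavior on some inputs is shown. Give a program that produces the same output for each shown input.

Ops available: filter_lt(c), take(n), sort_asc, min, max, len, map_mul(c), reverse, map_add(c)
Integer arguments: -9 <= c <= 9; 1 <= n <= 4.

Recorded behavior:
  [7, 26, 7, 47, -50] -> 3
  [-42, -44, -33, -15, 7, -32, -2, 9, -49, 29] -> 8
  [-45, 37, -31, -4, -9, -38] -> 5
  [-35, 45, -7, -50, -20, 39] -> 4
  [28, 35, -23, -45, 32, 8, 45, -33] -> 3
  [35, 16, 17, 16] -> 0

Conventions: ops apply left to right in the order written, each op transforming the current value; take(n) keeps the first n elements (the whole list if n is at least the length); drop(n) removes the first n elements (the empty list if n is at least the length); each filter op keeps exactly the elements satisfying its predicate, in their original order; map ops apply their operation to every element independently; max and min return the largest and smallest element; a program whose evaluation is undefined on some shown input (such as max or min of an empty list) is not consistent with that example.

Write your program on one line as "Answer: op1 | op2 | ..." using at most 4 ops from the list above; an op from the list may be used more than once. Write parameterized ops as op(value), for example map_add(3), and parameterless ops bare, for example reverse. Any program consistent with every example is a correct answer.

filter_lt(8) | map_add(-6) | map_mul(-6) | len

Check, running the answer program on each example:
  [7, 26, 7, 47, -50] -> [7, 7, -50] -> [1, 1, -56] -> [-6, -6, 336] -> 3
  [-42, -44, -33, -15, 7, -32, -2, 9, -49, 29] -> [-42, -44, -33, -15, 7, -32, -2, -49] -> [-48, -50, -39, -21, 1, -38, -8, -55] -> [288, 300, 234, 126, -6, 228, 48, 330] -> 8
  [-45, 37, -31, -4, -9, -38] -> [-45, -31, -4, -9, -38] -> [-51, -37, -10, -15, -44] -> [306, 222, 60, 90, 264] -> 5
  [-35, 45, -7, -50, -20, 39] -> [-35, -7, -50, -20] -> [-41, -13, -56, -26] -> [246, 78, 336, 156] -> 4
  [28, 35, -23, -45, 32, 8, 45, -33] -> [-23, -45, -33] -> [-29, -51, -39] -> [174, 306, 234] -> 3
  [35, 16, 17, 16] -> [] -> [] -> [] -> 0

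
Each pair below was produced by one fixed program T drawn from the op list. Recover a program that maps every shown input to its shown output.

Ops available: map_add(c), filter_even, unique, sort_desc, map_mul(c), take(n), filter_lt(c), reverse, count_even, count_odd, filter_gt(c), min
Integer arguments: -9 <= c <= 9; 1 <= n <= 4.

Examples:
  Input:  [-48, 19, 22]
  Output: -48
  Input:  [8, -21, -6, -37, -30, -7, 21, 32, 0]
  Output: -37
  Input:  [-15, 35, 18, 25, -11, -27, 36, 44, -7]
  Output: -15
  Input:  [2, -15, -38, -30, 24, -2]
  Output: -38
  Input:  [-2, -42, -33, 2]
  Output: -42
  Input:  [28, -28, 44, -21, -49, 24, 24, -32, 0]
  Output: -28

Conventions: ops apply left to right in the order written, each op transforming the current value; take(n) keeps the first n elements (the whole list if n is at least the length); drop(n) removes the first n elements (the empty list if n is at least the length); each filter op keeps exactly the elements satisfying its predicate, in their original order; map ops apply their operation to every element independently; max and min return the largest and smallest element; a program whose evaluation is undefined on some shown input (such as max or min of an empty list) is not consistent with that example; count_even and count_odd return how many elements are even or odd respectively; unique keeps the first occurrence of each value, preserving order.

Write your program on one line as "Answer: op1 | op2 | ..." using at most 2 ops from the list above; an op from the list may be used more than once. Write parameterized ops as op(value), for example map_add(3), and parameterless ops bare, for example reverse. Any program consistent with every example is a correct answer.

take(4) | min

Check, running the answer program on each example:
  [-48, 19, 22] -> [-48, 19, 22] -> -48
  [8, -21, -6, -37, -30, -7, 21, 32, 0] -> [8, -21, -6, -37] -> -37
  [-15, 35, 18, 25, -11, -27, 36, 44, -7] -> [-15, 35, 18, 25] -> -15
  [2, -15, -38, -30, 24, -2] -> [2, -15, -38, -30] -> -38
  [-2, -42, -33, 2] -> [-2, -42, -33, 2] -> -42
  [28, -28, 44, -21, -49, 24, 24, -32, 0] -> [28, -28, 44, -21] -> -28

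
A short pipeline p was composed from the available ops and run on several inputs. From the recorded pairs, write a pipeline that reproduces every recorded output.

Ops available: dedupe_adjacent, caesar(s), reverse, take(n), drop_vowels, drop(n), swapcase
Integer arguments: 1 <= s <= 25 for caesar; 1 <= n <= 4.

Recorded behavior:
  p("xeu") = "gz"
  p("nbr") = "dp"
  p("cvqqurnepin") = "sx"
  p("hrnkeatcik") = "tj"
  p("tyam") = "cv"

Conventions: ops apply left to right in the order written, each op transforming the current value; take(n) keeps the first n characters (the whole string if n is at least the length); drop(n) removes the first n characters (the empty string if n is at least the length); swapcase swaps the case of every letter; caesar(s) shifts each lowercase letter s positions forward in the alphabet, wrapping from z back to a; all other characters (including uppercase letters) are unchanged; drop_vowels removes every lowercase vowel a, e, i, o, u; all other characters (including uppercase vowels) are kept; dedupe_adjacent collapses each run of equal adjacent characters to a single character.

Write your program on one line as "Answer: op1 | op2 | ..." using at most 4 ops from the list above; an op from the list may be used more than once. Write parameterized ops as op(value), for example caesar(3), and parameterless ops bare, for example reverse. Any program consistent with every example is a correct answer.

caesar(2) | drop_vowels | take(2) | reverse

Check, running the answer program on each example:
  "xeu" -> "zgw" -> "zgw" -> "zg" -> "gz"
  "nbr" -> "pdt" -> "pdt" -> "pd" -> "dp"
  "cvqqurnepin" -> "exsswtpgrkp" -> "xsswtpgrkp" -> "xs" -> "sx"
  "hrnkeatcik" -> "jtpmgcvekm" -> "jtpmgcvkm" -> "jt" -> "tj"
  "tyam" -> "vaco" -> "vc" -> "vc" -> "cv"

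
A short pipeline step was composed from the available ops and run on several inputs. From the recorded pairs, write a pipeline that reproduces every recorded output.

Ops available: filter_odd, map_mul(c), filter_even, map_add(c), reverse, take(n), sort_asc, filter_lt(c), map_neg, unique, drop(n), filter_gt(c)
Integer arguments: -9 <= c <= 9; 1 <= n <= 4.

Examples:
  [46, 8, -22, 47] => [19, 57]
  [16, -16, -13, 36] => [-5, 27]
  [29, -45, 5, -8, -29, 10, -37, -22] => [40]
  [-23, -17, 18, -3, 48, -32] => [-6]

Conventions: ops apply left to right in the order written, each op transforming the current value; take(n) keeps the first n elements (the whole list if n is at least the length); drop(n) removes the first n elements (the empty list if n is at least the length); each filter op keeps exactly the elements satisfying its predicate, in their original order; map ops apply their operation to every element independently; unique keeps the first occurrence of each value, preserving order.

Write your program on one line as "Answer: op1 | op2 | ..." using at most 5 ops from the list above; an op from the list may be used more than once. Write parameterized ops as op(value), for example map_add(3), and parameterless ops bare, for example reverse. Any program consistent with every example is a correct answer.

take(2) | reverse | map_add(2) | map_add(9) | filter_gt(-9)

Check, running the answer program on each example:
  [46, 8, -22, 47] -> [46, 8] -> [8, 46] -> [10, 48] -> [19, 57] -> [19, 57]
  [16, -16, -13, 36] -> [16, -16] -> [-16, 16] -> [-14, 18] -> [-5, 27] -> [-5, 27]
  [29, -45, 5, -8, -29, 10, -37, -22] -> [29, -45] -> [-45, 29] -> [-43, 31] -> [-34, 40] -> [40]
  [-23, -17, 18, -3, 48, -32] -> [-23, -17] -> [-17, -23] -> [-15, -21] -> [-6, -12] -> [-6]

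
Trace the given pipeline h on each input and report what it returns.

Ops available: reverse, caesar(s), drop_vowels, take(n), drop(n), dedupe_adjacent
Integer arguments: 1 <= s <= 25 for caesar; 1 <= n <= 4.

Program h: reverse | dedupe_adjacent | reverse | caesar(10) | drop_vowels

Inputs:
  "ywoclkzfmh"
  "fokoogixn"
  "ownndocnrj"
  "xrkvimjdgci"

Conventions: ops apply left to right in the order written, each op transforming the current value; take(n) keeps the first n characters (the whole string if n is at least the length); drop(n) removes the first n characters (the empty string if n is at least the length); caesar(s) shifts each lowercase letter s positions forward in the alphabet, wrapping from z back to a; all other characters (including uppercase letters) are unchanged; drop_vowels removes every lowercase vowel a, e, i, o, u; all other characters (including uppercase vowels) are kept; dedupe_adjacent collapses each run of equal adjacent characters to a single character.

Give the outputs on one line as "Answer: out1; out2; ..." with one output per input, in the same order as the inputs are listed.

Execution, op by op:
  "ywoclkzfmh" -> "hmfzklcowy" -> "hmfzklcowy" -> "ywoclkzfmh" -> "igymvujpwr" -> "gymvjpwr"
  "fokoogixn" -> "nxigookof" -> "nxigokof" -> "fokogixn" -> "pyuyqshx" -> "pyyqshx"
  "ownndocnrj" -> "jrncodnnwo" -> "jrncodnwo" -> "owndocnrj" -> "ygxnymxbt" -> "ygxnymxbt"
  "xrkvimjdgci" -> "icgdjmivkrx" -> "icgdjmivkrx" -> "xrkvimjdgci" -> "hbufswtnqms" -> "hbfswtnqms"

"gymvjpwr"; "pyyqshx"; "ygxnymxbt"; "hbfswtnqms"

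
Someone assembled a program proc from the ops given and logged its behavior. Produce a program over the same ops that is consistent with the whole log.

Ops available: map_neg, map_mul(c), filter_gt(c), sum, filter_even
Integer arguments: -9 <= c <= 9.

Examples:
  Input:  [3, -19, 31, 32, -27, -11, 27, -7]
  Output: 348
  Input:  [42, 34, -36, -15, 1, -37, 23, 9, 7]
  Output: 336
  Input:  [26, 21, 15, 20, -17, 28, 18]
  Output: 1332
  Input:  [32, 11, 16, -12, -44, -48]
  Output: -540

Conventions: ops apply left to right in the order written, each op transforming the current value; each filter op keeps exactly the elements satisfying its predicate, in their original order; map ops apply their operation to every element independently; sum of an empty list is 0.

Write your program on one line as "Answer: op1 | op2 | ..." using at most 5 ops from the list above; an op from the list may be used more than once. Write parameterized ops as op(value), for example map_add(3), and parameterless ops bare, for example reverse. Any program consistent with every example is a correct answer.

map_mul(-6) | map_neg | map_mul(-2) | map_neg | sum

Check, running the answer program on each example:
  [3, -19, 31, 32, -27, -11, 27, -7] -> [-18, 114, -186, -192, 162, 66, -162, 42] -> [18, -114, 186, 192, -162, -66, 162, -42] -> [-36, 228, -372, -384, 324, 132, -324, 84] -> [36, -228, 372, 384, -324, -132, 324, -84] -> 348
  [42, 34, -36, -15, 1, -37, 23, 9, 7] -> [-252, -204, 216, 90, -6, 222, -138, -54, -42] -> [252, 204, -216, -90, 6, -222, 138, 54, 42] -> [-504, -408, 432, 180, -12, 444, -276, -108, -84] -> [504, 408, -432, -180, 12, -444, 276, 108, 84] -> 336
  [26, 21, 15, 20, -17, 28, 18] -> [-156, -126, -90, -120, 102, -168, -108] -> [156, 126, 90, 120, -102, 168, 108] -> [-312, -252, -180, -240, 204, -336, -216] -> [312, 252, 180, 240, -204, 336, 216] -> 1332
  [32, 11, 16, -12, -44, -48] -> [-192, -66, -96, 72, 264, 288] -> [192, 66, 96, -72, -264, -288] -> [-384, -132, -192, 144, 528, 576] -> [384, 132, 192, -144, -528, -576] -> -540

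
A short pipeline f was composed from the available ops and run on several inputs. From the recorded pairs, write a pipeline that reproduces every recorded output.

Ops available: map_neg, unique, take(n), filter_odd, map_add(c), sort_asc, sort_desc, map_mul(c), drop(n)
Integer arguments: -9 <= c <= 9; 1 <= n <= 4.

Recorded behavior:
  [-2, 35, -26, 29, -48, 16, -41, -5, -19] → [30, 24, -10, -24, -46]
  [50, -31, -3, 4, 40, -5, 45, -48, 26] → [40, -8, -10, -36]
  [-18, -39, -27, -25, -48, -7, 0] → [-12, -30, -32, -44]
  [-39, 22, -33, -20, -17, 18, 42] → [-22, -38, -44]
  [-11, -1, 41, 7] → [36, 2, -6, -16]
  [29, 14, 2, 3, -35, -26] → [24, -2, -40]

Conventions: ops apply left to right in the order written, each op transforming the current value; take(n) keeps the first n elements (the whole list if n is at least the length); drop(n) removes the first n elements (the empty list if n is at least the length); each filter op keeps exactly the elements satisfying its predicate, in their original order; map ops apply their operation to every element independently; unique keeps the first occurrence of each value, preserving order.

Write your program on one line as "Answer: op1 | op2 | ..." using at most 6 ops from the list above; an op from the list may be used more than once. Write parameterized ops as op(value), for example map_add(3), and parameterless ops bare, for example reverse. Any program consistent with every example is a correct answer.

sort_desc | filter_odd | map_neg | map_add(5) | map_neg

Check, running the answer program on each example:
  [-2, 35, -26, 29, -48, 16, -41, -5, -19] -> [35, 29, 16, -2, -5, -19, -26, -41, -48] -> [35, 29, -5, -19, -41] -> [-35, -29, 5, 19, 41] -> [-30, -24, 10, 24, 46] -> [30, 24, -10, -24, -46]
  [50, -31, -3, 4, 40, -5, 45, -48, 26] -> [50, 45, 40, 26, 4, -3, -5, -31, -48] -> [45, -3, -5, -31] -> [-45, 3, 5, 31] -> [-40, 8, 10, 36] -> [40, -8, -10, -36]
  [-18, -39, -27, -25, -48, -7, 0] -> [0, -7, -18, -25, -27, -39, -48] -> [-7, -25, -27, -39] -> [7, 25, 27, 39] -> [12, 30, 32, 44] -> [-12, -30, -32, -44]
  [-39, 22, -33, -20, -17, 18, 42] -> [42, 22, 18, -17, -20, -33, -39] -> [-17, -33, -39] -> [17, 33, 39] -> [22, 38, 44] -> [-22, -38, -44]
  [-11, -1, 41, 7] -> [41, 7, -1, -11] -> [41, 7, -1, -11] -> [-41, -7, 1, 11] -> [-36, -2, 6, 16] -> [36, 2, -6, -16]
  [29, 14, 2, 3, -35, -26] -> [29, 14, 3, 2, -26, -35] -> [29, 3, -35] -> [-29, -3, 35] -> [-24, 2, 40] -> [24, -2, -40]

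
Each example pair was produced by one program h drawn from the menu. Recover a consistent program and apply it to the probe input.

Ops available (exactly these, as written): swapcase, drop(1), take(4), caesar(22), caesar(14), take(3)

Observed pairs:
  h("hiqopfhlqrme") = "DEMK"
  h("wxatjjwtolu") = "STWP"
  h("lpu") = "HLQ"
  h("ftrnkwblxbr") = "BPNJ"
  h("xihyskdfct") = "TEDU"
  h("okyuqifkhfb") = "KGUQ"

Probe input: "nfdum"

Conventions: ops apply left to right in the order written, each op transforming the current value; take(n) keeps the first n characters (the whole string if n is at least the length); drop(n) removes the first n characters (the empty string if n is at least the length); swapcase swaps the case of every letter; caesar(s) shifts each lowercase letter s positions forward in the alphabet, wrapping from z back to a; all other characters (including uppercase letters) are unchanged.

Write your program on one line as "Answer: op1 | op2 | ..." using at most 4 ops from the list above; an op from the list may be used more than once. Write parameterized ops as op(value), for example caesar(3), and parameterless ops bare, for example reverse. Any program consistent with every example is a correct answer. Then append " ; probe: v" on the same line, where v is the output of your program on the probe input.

take(4) | caesar(22) | swapcase ; probe: "JBZQ"

Check, running the answer program on each example:
  "hiqopfhlqrme" -> "hiqo" -> "demk" -> "DEMK"
  "wxatjjwtolu" -> "wxat" -> "stwp" -> "STWP"
  "lpu" -> "lpu" -> "hlq" -> "HLQ"
  "ftrnkwblxbr" -> "ftrn" -> "bpnj" -> "BPNJ"
  "xihyskdfct" -> "xihy" -> "tedu" -> "TEDU"
  "okyuqifkhfb" -> "okyu" -> "kguq" -> "KGUQ"
  probe: "nfdum" -> "nfdu" -> "jbzq" -> "JBZQ"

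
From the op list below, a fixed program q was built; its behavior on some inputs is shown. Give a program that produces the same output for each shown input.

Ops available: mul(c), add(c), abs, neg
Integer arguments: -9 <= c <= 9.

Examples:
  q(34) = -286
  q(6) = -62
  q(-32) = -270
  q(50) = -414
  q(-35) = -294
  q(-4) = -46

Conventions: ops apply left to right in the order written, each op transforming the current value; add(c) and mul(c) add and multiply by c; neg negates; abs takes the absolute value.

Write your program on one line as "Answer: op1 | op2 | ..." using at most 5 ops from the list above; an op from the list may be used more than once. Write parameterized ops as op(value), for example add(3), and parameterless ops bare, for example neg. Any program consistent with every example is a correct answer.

abs | mul(-8) | add(-8) | add(-6)

Check, running the answer program on each example:
  34 -> 34 -> -272 -> -280 -> -286
  6 -> 6 -> -48 -> -56 -> -62
  -32 -> 32 -> -256 -> -264 -> -270
  50 -> 50 -> -400 -> -408 -> -414
  -35 -> 35 -> -280 -> -288 -> -294
  -4 -> 4 -> -32 -> -40 -> -46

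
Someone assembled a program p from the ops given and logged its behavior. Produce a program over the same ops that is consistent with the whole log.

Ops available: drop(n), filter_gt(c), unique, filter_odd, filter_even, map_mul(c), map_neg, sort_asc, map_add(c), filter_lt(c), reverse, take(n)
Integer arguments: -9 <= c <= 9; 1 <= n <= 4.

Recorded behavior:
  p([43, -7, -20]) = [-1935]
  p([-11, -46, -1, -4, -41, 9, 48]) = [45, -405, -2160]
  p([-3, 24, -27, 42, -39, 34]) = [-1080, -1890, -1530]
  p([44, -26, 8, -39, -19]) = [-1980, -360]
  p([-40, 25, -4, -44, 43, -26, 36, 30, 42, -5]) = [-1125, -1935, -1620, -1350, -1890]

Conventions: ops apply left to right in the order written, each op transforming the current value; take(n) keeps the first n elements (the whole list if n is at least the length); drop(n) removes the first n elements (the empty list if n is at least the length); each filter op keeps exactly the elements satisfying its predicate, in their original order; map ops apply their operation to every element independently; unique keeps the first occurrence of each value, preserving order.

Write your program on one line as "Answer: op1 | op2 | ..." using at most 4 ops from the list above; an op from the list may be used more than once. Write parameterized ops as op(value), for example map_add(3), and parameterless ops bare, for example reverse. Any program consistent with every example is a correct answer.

map_mul(-5) | filter_lt(7) | map_mul(9)

Check, running the answer program on each example:
  [43, -7, -20] -> [-215, 35, 100] -> [-215] -> [-1935]
  [-11, -46, -1, -4, -41, 9, 48] -> [55, 230, 5, 20, 205, -45, -240] -> [5, -45, -240] -> [45, -405, -2160]
  [-3, 24, -27, 42, -39, 34] -> [15, -120, 135, -210, 195, -170] -> [-120, -210, -170] -> [-1080, -1890, -1530]
  [44, -26, 8, -39, -19] -> [-220, 130, -40, 195, 95] -> [-220, -40] -> [-1980, -360]
  [-40, 25, -4, -44, 43, -26, 36, 30, 42, -5] -> [200, -125, 20, 220, -215, 130, -180, -150, -210, 25] -> [-125, -215, -180, -150, -210] -> [-1125, -1935, -1620, -1350, -1890]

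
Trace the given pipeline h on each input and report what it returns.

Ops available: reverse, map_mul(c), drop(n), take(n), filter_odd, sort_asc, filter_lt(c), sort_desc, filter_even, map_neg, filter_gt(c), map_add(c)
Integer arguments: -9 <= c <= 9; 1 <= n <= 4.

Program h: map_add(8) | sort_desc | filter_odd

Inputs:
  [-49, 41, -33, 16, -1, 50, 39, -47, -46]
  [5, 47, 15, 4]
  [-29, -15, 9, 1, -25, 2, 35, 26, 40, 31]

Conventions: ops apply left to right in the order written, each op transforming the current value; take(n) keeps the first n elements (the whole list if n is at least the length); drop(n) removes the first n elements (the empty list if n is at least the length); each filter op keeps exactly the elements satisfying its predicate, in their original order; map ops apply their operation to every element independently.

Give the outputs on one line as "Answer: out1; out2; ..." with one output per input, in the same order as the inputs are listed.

[49, 47, 7, -25, -39, -41]; [55, 23, 13]; [43, 39, 17, 9, -7, -17, -21]

Execution, op by op:
  [-49, 41, -33, 16, -1, 50, 39, -47, -46] -> [-41, 49, -25, 24, 7, 58, 47, -39, -38] -> [58, 49, 47, 24, 7, -25, -38, -39, -41] -> [49, 47, 7, -25, -39, -41]
  [5, 47, 15, 4] -> [13, 55, 23, 12] -> [55, 23, 13, 12] -> [55, 23, 13]
  [-29, -15, 9, 1, -25, 2, 35, 26, 40, 31] -> [-21, -7, 17, 9, -17, 10, 43, 34, 48, 39] -> [48, 43, 39, 34, 17, 10, 9, -7, -17, -21] -> [43, 39, 17, 9, -7, -17, -21]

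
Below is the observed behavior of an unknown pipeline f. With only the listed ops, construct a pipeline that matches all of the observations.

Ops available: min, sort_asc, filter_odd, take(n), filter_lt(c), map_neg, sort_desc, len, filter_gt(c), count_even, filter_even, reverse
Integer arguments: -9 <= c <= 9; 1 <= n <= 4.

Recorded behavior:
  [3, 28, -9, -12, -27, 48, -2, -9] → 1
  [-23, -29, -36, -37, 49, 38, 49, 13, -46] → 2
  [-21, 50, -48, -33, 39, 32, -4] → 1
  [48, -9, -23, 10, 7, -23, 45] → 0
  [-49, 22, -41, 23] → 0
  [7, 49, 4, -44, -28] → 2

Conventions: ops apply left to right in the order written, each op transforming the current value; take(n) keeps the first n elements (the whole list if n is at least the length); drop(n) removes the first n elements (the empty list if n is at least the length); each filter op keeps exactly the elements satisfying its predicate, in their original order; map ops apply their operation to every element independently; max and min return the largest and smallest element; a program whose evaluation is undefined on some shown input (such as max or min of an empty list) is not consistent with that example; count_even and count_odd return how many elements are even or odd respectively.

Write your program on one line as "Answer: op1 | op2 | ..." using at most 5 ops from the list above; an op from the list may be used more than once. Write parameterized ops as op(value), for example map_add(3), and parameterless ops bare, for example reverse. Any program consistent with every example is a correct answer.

filter_lt(7) | sort_desc | filter_lt(-4) | sort_asc | count_even

Check, running the answer program on each example:
  [3, 28, -9, -12, -27, 48, -2, -9] -> [3, -9, -12, -27, -2, -9] -> [3, -2, -9, -9, -12, -27] -> [-9, -9, -12, -27] -> [-27, -12, -9, -9] -> 1
  [-23, -29, -36, -37, 49, 38, 49, 13, -46] -> [-23, -29, -36, -37, -46] -> [-23, -29, -36, -37, -46] -> [-23, -29, -36, -37, -46] -> [-46, -37, -36, -29, -23] -> 2
  [-21, 50, -48, -33, 39, 32, -4] -> [-21, -48, -33, -4] -> [-4, -21, -33, -48] -> [-21, -33, -48] -> [-48, -33, -21] -> 1
  [48, -9, -23, 10, 7, -23, 45] -> [-9, -23, -23] -> [-9, -23, -23] -> [-9, -23, -23] -> [-23, -23, -9] -> 0
  [-49, 22, -41, 23] -> [-49, -41] -> [-41, -49] -> [-41, -49] -> [-49, -41] -> 0
  [7, 49, 4, -44, -28] -> [4, -44, -28] -> [4, -28, -44] -> [-28, -44] -> [-44, -28] -> 2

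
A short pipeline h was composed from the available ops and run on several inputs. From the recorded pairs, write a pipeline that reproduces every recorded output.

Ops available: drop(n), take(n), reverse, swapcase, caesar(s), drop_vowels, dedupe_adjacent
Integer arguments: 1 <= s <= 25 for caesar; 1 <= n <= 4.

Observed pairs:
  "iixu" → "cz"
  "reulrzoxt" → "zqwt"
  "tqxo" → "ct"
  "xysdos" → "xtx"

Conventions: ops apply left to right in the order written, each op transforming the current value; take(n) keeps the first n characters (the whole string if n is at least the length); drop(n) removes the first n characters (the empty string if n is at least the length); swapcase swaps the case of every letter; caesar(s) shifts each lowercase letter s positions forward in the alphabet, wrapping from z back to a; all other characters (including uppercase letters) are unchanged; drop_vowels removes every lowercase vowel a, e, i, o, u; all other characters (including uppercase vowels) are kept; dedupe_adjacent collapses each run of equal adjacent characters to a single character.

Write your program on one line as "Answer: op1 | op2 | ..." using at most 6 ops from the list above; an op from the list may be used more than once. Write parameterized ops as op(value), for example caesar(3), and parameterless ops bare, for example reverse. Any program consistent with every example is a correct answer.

drop(1) | drop(1) | caesar(1) | caesar(4) | drop_vowels | take(4)

Check, running the answer program on each example:
  "iixu" -> "ixu" -> "xu" -> "yv" -> "cz" -> "cz" -> "cz"
  "reulrzoxt" -> "eulrzoxt" -> "ulrzoxt" -> "vmsapyu" -> "zqwetcy" -> "zqwtcy" -> "zqwt"
  "tqxo" -> "qxo" -> "xo" -> "yp" -> "ct" -> "ct" -> "ct"
  "xysdos" -> "ysdos" -> "sdos" -> "tept" -> "xitx" -> "xtx" -> "xtx"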